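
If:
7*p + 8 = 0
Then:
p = -8/7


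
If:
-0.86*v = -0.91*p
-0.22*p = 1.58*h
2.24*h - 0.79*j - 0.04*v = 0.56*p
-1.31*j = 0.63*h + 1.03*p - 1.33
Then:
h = 0.32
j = 2.68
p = -2.32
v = -2.45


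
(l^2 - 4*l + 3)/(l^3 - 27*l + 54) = (l - 1)/(l^2 + 3*l - 18)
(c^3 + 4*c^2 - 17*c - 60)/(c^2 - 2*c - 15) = (c^2 + c - 20)/(c - 5)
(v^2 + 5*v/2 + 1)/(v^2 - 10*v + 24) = (v^2 + 5*v/2 + 1)/(v^2 - 10*v + 24)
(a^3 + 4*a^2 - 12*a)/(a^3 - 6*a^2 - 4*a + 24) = a*(a + 6)/(a^2 - 4*a - 12)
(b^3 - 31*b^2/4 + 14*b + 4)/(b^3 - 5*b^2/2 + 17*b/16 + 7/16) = 4*(b^2 - 8*b + 16)/(4*b^2 - 11*b + 7)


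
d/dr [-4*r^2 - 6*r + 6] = -8*r - 6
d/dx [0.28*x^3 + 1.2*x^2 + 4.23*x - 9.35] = 0.84*x^2 + 2.4*x + 4.23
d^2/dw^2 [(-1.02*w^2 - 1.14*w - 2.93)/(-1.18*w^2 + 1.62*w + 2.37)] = (7.074336*w^3 + 41.593584*w^2 - 14.477184*w + 34.471704)/(1.643032*w^6 - 6.767064*w^5 - 0.609587999999997*w^4 + 22.931424*w^3 + 1.22434199999999*w^2 - 27.298134*w - 13.312053)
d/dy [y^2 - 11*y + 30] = 2*y - 11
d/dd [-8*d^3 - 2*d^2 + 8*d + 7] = -24*d^2 - 4*d + 8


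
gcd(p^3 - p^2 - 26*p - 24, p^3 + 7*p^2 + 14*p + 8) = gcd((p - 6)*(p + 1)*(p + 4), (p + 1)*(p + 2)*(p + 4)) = p^2 + 5*p + 4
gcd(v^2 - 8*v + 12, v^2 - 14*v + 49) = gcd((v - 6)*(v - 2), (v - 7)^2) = 1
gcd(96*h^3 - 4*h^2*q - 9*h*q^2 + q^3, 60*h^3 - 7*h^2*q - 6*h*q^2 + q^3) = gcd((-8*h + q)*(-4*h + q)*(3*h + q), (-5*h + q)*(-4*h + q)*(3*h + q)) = -12*h^2 - h*q + q^2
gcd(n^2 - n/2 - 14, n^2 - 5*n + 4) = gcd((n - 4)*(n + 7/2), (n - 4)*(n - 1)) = n - 4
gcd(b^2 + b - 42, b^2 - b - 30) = b - 6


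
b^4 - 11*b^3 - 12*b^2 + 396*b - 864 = (b - 8)*(b - 6)*(b - 3)*(b + 6)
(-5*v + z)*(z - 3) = -5*v*z + 15*v + z^2 - 3*z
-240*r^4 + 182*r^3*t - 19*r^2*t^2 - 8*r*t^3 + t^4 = (-8*r + t)*(-3*r + t)*(-2*r + t)*(5*r + t)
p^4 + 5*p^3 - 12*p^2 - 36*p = p*(p - 3)*(p + 2)*(p + 6)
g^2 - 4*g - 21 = (g - 7)*(g + 3)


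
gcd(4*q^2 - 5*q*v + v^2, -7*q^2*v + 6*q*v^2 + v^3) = q - v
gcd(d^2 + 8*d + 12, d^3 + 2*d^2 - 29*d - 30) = d + 6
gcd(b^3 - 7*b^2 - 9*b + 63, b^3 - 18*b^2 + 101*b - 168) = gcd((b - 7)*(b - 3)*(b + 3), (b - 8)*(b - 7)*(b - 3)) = b^2 - 10*b + 21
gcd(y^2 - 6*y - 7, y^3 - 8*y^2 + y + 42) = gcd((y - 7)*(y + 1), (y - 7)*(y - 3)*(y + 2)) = y - 7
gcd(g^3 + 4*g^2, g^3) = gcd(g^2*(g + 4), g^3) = g^2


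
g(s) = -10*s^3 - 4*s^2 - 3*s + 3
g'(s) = -30*s^2 - 8*s - 3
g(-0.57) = 5.26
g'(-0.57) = -8.19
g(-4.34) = 758.14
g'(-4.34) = -533.35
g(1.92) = -88.28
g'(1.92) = -128.95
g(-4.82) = 1044.33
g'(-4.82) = -661.41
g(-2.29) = 108.98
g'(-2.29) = -142.00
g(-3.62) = 435.82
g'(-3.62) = -367.17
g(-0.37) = 4.07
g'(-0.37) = -4.15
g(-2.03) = 76.26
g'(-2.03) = -110.39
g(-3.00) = 246.00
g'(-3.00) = -249.00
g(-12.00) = 16743.00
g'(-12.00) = -4227.00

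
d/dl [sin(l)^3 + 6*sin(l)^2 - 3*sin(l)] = 12*sin(l)*cos(l) - 3*cos(l)^3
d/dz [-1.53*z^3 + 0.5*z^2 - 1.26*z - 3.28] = -4.59*z^2 + 1.0*z - 1.26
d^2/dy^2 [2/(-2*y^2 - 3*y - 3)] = 4*(4*y^2 + 6*y - (4*y + 3)^2 + 6)/(2*y^2 + 3*y + 3)^3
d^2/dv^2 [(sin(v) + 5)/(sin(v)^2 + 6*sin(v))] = (-sin(v)^2 - 14*sin(v) - 88 - 150/sin(v) + 180/sin(v)^2 + 360/sin(v)^3)/(sin(v) + 6)^3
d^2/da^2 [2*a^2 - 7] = 4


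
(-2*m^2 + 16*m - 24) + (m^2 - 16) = -m^2 + 16*m - 40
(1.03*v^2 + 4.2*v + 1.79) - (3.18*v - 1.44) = 1.03*v^2 + 1.02*v + 3.23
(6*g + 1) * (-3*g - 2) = -18*g^2 - 15*g - 2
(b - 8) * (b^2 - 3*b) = b^3 - 11*b^2 + 24*b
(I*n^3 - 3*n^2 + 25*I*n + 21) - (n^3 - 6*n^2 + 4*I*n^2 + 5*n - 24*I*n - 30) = -n^3 + I*n^3 + 3*n^2 - 4*I*n^2 - 5*n + 49*I*n + 51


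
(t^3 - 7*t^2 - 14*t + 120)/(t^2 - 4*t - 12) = (t^2 - t - 20)/(t + 2)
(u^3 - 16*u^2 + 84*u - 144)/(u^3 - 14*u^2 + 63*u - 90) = (u^2 - 10*u + 24)/(u^2 - 8*u + 15)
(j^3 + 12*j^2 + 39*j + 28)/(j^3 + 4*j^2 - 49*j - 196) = (j + 1)/(j - 7)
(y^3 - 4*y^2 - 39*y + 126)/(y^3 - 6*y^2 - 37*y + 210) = (y - 3)/(y - 5)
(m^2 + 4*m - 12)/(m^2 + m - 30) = (m - 2)/(m - 5)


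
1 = 1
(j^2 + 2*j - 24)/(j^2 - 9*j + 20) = (j + 6)/(j - 5)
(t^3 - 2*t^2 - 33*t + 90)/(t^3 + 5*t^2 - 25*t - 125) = (t^2 + 3*t - 18)/(t^2 + 10*t + 25)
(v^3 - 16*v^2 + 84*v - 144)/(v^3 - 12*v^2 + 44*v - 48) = (v - 6)/(v - 2)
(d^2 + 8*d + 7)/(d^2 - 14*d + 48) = (d^2 + 8*d + 7)/(d^2 - 14*d + 48)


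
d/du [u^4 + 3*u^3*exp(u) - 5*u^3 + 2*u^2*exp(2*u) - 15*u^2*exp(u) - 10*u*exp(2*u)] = 3*u^3*exp(u) + 4*u^3 + 4*u^2*exp(2*u) - 6*u^2*exp(u) - 15*u^2 - 16*u*exp(2*u) - 30*u*exp(u) - 10*exp(2*u)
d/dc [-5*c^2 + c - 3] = 1 - 10*c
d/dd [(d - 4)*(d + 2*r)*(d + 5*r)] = 3*d^2 + 14*d*r - 8*d + 10*r^2 - 28*r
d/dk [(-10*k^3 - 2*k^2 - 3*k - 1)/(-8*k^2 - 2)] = (40*k^4 + 18*k^2 - 4*k + 3)/(2*(16*k^4 + 8*k^2 + 1))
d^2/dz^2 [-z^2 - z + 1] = -2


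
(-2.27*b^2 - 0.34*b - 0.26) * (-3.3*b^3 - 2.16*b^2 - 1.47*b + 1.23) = 7.491*b^5 + 6.0252*b^4 + 4.9293*b^3 - 1.7307*b^2 - 0.036*b - 0.3198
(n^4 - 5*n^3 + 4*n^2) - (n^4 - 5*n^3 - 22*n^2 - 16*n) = 26*n^2 + 16*n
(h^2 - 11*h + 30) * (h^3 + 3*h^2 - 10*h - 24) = h^5 - 8*h^4 - 13*h^3 + 176*h^2 - 36*h - 720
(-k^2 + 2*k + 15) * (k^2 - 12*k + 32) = -k^4 + 14*k^3 - 41*k^2 - 116*k + 480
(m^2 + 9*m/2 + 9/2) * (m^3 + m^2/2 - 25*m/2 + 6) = m^5 + 5*m^4 - 23*m^3/4 - 48*m^2 - 117*m/4 + 27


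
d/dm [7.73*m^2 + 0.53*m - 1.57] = 15.46*m + 0.53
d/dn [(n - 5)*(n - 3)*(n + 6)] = 3*n^2 - 4*n - 33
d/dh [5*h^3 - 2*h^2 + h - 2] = 15*h^2 - 4*h + 1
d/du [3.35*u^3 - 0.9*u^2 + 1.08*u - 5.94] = 10.05*u^2 - 1.8*u + 1.08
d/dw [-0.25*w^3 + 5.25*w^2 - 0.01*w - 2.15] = -0.75*w^2 + 10.5*w - 0.01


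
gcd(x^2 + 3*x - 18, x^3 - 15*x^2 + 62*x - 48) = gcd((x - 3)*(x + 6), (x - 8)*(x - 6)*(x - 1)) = 1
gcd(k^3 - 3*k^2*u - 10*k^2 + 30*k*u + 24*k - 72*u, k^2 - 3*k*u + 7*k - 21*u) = -k + 3*u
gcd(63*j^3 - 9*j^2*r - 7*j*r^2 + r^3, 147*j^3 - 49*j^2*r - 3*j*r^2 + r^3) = 21*j^2 - 10*j*r + r^2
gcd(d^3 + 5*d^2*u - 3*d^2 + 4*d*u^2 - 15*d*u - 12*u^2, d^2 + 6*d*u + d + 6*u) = 1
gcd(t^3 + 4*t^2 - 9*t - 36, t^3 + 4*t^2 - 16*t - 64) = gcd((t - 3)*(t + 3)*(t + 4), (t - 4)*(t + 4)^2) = t + 4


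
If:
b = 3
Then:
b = 3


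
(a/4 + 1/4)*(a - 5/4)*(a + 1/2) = a^3/4 + a^2/16 - 11*a/32 - 5/32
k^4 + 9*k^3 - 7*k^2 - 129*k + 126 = (k - 3)*(k - 1)*(k + 6)*(k + 7)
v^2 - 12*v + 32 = (v - 8)*(v - 4)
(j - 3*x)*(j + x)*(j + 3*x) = j^3 + j^2*x - 9*j*x^2 - 9*x^3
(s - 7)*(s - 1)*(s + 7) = s^3 - s^2 - 49*s + 49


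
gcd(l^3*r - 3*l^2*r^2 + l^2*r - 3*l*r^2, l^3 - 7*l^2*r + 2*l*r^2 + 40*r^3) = 1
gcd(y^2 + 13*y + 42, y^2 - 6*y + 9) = 1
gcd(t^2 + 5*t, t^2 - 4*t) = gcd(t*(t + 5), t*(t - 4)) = t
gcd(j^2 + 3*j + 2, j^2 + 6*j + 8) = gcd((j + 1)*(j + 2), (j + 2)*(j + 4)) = j + 2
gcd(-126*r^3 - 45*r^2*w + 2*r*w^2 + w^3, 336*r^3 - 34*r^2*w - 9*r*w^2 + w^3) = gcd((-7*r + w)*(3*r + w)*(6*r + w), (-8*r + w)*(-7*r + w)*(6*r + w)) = 42*r^2 + r*w - w^2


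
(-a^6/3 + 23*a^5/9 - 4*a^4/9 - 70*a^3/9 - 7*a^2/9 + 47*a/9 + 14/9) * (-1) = a^6/3 - 23*a^5/9 + 4*a^4/9 + 70*a^3/9 + 7*a^2/9 - 47*a/9 - 14/9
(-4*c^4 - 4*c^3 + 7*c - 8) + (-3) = -4*c^4 - 4*c^3 + 7*c - 11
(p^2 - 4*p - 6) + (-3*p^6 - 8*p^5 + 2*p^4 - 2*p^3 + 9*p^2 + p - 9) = -3*p^6 - 8*p^5 + 2*p^4 - 2*p^3 + 10*p^2 - 3*p - 15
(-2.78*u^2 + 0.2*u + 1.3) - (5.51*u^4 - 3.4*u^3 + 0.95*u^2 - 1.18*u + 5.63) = -5.51*u^4 + 3.4*u^3 - 3.73*u^2 + 1.38*u - 4.33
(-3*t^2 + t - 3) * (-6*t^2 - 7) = 18*t^4 - 6*t^3 + 39*t^2 - 7*t + 21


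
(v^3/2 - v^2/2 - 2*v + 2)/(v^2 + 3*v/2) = (v^3 - v^2 - 4*v + 4)/(v*(2*v + 3))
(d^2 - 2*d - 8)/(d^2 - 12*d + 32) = (d + 2)/(d - 8)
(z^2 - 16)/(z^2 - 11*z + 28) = (z + 4)/(z - 7)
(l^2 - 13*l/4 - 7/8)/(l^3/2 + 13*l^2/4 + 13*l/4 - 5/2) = (8*l^2 - 26*l - 7)/(2*(2*l^3 + 13*l^2 + 13*l - 10))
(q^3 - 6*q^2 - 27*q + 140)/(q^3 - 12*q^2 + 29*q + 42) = (q^2 + q - 20)/(q^2 - 5*q - 6)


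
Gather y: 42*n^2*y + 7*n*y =y*(42*n^2 + 7*n)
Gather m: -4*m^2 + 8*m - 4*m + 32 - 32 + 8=-4*m^2 + 4*m + 8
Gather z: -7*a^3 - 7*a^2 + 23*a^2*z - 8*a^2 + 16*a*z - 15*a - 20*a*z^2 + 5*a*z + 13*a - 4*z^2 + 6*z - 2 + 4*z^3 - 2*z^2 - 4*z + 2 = -7*a^3 - 15*a^2 - 2*a + 4*z^3 + z^2*(-20*a - 6) + z*(23*a^2 + 21*a + 2)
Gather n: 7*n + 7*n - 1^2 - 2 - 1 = 14*n - 4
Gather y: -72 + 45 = -27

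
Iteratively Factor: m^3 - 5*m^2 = (m)*(m^2 - 5*m) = m*(m - 5)*(m)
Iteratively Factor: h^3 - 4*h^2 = (h)*(h^2 - 4*h) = h^2*(h - 4)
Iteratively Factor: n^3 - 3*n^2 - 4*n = (n + 1)*(n^2 - 4*n) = (n - 4)*(n + 1)*(n)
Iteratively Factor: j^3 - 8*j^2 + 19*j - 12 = (j - 4)*(j^2 - 4*j + 3) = (j - 4)*(j - 1)*(j - 3)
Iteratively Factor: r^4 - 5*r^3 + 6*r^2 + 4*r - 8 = (r - 2)*(r^3 - 3*r^2 + 4) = (r - 2)^2*(r^2 - r - 2) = (r - 2)^2*(r + 1)*(r - 2)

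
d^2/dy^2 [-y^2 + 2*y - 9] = -2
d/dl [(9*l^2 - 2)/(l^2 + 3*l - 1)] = (27*l^2 - 14*l + 6)/(l^4 + 6*l^3 + 7*l^2 - 6*l + 1)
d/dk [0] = 0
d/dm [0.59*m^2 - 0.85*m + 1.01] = 1.18*m - 0.85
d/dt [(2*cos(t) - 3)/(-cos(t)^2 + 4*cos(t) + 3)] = 2*(sin(t)^2 + 3*cos(t) - 10)*sin(t)/(sin(t)^2 + 4*cos(t) + 2)^2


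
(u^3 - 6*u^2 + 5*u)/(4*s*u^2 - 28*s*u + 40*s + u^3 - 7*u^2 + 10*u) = u*(u - 1)/(4*s*u - 8*s + u^2 - 2*u)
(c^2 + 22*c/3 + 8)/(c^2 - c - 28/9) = 3*(c + 6)/(3*c - 7)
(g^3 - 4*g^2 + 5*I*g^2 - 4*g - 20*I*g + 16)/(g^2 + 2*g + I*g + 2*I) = (g^2 + 4*g*(-1 + I) - 16*I)/(g + 2)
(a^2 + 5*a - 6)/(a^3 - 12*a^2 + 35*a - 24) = (a + 6)/(a^2 - 11*a + 24)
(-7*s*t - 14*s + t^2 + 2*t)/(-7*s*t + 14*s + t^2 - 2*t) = (t + 2)/(t - 2)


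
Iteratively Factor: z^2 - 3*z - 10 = (z - 5)*(z + 2)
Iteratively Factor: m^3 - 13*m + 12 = (m - 1)*(m^2 + m - 12) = (m - 1)*(m + 4)*(m - 3)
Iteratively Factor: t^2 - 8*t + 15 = (t - 3)*(t - 5)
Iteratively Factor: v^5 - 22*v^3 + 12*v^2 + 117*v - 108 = (v - 1)*(v^4 + v^3 - 21*v^2 - 9*v + 108) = (v - 1)*(v + 4)*(v^3 - 3*v^2 - 9*v + 27) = (v - 3)*(v - 1)*(v + 4)*(v^2 - 9) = (v - 3)^2*(v - 1)*(v + 4)*(v + 3)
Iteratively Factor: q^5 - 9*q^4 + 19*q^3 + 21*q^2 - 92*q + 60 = (q - 1)*(q^4 - 8*q^3 + 11*q^2 + 32*q - 60) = (q - 2)*(q - 1)*(q^3 - 6*q^2 - q + 30) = (q - 5)*(q - 2)*(q - 1)*(q^2 - q - 6) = (q - 5)*(q - 3)*(q - 2)*(q - 1)*(q + 2)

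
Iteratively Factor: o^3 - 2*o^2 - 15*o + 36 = (o + 4)*(o^2 - 6*o + 9) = (o - 3)*(o + 4)*(o - 3)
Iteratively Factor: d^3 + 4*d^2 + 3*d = (d + 3)*(d^2 + d) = d*(d + 3)*(d + 1)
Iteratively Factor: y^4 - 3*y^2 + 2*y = (y - 1)*(y^3 + y^2 - 2*y) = (y - 1)^2*(y^2 + 2*y) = (y - 1)^2*(y + 2)*(y)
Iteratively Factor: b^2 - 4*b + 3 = (b - 3)*(b - 1)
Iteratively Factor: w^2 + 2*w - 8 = (w + 4)*(w - 2)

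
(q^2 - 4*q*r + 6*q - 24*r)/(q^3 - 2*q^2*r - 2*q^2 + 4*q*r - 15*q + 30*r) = (q^2 - 4*q*r + 6*q - 24*r)/(q^3 - 2*q^2*r - 2*q^2 + 4*q*r - 15*q + 30*r)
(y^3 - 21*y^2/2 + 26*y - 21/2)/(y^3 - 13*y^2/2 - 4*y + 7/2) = (y - 3)/(y + 1)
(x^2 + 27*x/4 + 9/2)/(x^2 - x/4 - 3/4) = (x + 6)/(x - 1)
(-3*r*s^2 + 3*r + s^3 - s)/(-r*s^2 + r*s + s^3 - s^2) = (3*r*s + 3*r - s^2 - s)/(s*(r - s))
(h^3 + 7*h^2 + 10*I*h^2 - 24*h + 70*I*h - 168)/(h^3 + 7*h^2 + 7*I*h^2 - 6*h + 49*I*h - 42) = (h + 4*I)/(h + I)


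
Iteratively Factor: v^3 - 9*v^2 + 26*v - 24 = (v - 3)*(v^2 - 6*v + 8) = (v - 4)*(v - 3)*(v - 2)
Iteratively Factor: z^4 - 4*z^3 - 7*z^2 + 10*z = (z - 1)*(z^3 - 3*z^2 - 10*z) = (z - 5)*(z - 1)*(z^2 + 2*z) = z*(z - 5)*(z - 1)*(z + 2)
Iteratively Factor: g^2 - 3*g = (g)*(g - 3)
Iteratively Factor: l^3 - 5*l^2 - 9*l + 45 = (l - 3)*(l^2 - 2*l - 15) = (l - 5)*(l - 3)*(l + 3)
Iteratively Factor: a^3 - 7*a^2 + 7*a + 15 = (a + 1)*(a^2 - 8*a + 15) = (a - 5)*(a + 1)*(a - 3)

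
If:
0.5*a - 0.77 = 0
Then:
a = 1.54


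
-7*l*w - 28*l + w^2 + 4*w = (-7*l + w)*(w + 4)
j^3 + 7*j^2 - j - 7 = (j - 1)*(j + 1)*(j + 7)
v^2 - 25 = (v - 5)*(v + 5)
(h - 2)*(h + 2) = h^2 - 4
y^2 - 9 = (y - 3)*(y + 3)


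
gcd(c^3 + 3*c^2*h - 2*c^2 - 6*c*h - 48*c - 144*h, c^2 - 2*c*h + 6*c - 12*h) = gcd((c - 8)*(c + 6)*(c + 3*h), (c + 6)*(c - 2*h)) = c + 6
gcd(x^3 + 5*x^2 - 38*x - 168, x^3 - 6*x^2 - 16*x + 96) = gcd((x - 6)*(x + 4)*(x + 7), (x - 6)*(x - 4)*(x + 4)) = x^2 - 2*x - 24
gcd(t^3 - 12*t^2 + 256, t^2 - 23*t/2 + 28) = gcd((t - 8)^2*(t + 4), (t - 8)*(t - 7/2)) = t - 8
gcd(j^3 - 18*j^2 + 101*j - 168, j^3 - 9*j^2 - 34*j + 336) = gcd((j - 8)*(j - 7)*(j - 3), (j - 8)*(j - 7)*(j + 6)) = j^2 - 15*j + 56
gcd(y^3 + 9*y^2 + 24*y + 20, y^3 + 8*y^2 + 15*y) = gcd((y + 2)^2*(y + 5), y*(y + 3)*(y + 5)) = y + 5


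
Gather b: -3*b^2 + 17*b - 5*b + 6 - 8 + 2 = -3*b^2 + 12*b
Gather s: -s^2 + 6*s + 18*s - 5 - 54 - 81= -s^2 + 24*s - 140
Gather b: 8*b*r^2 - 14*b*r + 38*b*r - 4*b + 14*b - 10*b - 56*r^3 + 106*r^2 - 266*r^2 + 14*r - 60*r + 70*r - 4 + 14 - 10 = b*(8*r^2 + 24*r) - 56*r^3 - 160*r^2 + 24*r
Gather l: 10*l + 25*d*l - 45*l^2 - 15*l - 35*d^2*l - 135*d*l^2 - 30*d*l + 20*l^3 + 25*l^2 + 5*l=20*l^3 + l^2*(-135*d - 20) + l*(-35*d^2 - 5*d)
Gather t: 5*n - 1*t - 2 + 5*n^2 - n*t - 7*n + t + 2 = 5*n^2 - n*t - 2*n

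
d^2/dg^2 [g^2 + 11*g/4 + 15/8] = 2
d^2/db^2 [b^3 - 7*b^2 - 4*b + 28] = 6*b - 14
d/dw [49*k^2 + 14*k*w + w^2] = 14*k + 2*w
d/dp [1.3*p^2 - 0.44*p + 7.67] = 2.6*p - 0.44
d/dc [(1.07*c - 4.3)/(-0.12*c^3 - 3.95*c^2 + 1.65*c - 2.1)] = (0.2568*c^3 + 2.6785*c^2 - 33.97*c + 4.848)/(0.0144*c^6 + 0.948*c^5 + 15.2065*c^4 - 12.531*c^3 + 19.3125*c^2 - 6.93*c + 4.41)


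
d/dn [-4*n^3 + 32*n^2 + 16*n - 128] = -12*n^2 + 64*n + 16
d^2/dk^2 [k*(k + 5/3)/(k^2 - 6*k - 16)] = 2*(23*k^3 + 144*k^2 + 240*k + 288)/(3*(k^6 - 18*k^5 + 60*k^4 + 360*k^3 - 960*k^2 - 4608*k - 4096))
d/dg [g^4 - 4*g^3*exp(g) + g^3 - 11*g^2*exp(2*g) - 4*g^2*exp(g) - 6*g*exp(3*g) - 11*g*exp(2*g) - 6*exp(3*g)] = -4*g^3*exp(g) + 4*g^3 - 22*g^2*exp(2*g) - 16*g^2*exp(g) + 3*g^2 - 18*g*exp(3*g) - 44*g*exp(2*g) - 8*g*exp(g) - 24*exp(3*g) - 11*exp(2*g)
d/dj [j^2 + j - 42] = 2*j + 1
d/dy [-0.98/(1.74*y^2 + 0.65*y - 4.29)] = (3.4104*y + 0.637)/(1.74*y^2 + 0.65*y - 4.29)^2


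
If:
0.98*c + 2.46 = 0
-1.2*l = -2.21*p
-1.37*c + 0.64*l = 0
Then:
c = -2.51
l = -5.37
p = -2.92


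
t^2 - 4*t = t*(t - 4)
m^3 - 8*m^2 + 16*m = m*(m - 4)^2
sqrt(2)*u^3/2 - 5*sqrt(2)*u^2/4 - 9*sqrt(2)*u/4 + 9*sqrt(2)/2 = (u - 3)*(u - 3/2)*(sqrt(2)*u/2 + sqrt(2))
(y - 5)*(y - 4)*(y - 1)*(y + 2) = y^4 - 8*y^3 + 9*y^2 + 38*y - 40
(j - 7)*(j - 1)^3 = j^4 - 10*j^3 + 24*j^2 - 22*j + 7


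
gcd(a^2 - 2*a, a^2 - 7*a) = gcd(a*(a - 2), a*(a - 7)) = a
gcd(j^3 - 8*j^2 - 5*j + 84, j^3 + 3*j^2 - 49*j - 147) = j^2 - 4*j - 21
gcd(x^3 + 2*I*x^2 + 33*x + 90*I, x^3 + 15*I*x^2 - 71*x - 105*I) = x^2 + 8*I*x - 15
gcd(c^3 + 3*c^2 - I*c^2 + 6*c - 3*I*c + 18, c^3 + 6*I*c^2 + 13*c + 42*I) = c^2 - I*c + 6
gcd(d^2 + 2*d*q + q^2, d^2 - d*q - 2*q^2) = d + q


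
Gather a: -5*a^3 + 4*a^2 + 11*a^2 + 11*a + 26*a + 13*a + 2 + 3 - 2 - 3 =-5*a^3 + 15*a^2 + 50*a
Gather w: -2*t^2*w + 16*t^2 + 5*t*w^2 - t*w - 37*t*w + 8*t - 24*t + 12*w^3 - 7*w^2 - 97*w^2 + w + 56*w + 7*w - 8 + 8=16*t^2 - 16*t + 12*w^3 + w^2*(5*t - 104) + w*(-2*t^2 - 38*t + 64)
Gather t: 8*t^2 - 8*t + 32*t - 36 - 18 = 8*t^2 + 24*t - 54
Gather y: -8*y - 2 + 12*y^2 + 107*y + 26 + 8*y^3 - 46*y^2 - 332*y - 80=8*y^3 - 34*y^2 - 233*y - 56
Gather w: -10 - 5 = -15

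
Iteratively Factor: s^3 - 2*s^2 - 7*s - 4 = (s + 1)*(s^2 - 3*s - 4) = (s - 4)*(s + 1)*(s + 1)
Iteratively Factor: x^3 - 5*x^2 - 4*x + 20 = (x + 2)*(x^2 - 7*x + 10) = (x - 2)*(x + 2)*(x - 5)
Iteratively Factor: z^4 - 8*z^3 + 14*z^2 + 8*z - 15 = (z - 3)*(z^3 - 5*z^2 - z + 5) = (z - 5)*(z - 3)*(z^2 - 1) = (z - 5)*(z - 3)*(z - 1)*(z + 1)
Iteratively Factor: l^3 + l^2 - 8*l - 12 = (l + 2)*(l^2 - l - 6) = (l + 2)^2*(l - 3)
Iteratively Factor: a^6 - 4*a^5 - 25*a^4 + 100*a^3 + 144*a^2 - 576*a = (a + 3)*(a^5 - 7*a^4 - 4*a^3 + 112*a^2 - 192*a) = (a + 3)*(a + 4)*(a^4 - 11*a^3 + 40*a^2 - 48*a) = a*(a + 3)*(a + 4)*(a^3 - 11*a^2 + 40*a - 48) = a*(a - 4)*(a + 3)*(a + 4)*(a^2 - 7*a + 12) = a*(a - 4)^2*(a + 3)*(a + 4)*(a - 3)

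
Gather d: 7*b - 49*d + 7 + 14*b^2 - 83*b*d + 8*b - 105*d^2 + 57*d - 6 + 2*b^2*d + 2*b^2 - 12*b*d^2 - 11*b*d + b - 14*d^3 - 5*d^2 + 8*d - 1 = 16*b^2 + 16*b - 14*d^3 + d^2*(-12*b - 110) + d*(2*b^2 - 94*b + 16)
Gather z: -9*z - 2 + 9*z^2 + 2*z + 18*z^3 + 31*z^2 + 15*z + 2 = 18*z^3 + 40*z^2 + 8*z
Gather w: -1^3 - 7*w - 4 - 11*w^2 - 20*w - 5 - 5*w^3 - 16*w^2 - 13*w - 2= -5*w^3 - 27*w^2 - 40*w - 12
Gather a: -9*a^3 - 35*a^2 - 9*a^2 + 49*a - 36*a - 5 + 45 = -9*a^3 - 44*a^2 + 13*a + 40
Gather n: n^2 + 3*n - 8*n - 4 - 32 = n^2 - 5*n - 36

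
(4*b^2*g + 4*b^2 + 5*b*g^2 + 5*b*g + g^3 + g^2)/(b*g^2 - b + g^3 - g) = (4*b + g)/(g - 1)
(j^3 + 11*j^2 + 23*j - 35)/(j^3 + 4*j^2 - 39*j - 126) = (j^2 + 4*j - 5)/(j^2 - 3*j - 18)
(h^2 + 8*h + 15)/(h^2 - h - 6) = (h^2 + 8*h + 15)/(h^2 - h - 6)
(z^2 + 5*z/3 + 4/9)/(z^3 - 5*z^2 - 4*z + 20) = (9*z^2 + 15*z + 4)/(9*(z^3 - 5*z^2 - 4*z + 20))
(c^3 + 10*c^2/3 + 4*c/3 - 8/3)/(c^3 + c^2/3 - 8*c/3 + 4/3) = (c + 2)/(c - 1)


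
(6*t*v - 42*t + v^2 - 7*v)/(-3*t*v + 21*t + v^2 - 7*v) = (-6*t - v)/(3*t - v)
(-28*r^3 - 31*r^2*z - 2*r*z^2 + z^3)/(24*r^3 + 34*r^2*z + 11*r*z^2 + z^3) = (-7*r + z)/(6*r + z)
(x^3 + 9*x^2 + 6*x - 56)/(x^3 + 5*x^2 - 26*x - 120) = (x^2 + 5*x - 14)/(x^2 + x - 30)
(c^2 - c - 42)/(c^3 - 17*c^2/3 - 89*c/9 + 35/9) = 9*(c + 6)/(9*c^2 + 12*c - 5)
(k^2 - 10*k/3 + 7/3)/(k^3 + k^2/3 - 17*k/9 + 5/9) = 3*(3*k - 7)/(9*k^2 + 12*k - 5)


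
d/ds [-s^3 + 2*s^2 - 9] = s*(4 - 3*s)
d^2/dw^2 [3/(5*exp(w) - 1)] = (75*exp(w) + 15)*exp(w)/(5*exp(w) - 1)^3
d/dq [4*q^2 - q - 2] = 8*q - 1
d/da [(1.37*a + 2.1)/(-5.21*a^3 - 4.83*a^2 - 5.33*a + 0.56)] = (14.2754*a^3 + 39.4401*a^2 + 20.286*a + 11.9602)/(27.1441*a^6 + 50.3286*a^5 + 78.8675*a^4 + 45.6526*a^3 + 22.9993*a^2 - 5.9696*a + 0.3136)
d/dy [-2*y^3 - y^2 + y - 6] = -6*y^2 - 2*y + 1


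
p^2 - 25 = (p - 5)*(p + 5)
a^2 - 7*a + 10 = (a - 5)*(a - 2)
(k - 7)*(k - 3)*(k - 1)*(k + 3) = k^4 - 8*k^3 - 2*k^2 + 72*k - 63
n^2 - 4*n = n*(n - 4)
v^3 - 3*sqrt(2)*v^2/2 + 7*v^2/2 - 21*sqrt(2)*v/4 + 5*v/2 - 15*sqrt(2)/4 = (v + 1)*(v + 5/2)*(v - 3*sqrt(2)/2)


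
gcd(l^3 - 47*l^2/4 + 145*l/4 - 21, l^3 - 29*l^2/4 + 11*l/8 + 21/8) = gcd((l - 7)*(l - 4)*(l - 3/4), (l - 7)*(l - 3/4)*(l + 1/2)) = l^2 - 31*l/4 + 21/4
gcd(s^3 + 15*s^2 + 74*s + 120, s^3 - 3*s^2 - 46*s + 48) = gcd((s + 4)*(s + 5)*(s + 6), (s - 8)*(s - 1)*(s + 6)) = s + 6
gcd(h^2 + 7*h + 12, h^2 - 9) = h + 3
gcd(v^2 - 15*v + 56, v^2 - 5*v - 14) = v - 7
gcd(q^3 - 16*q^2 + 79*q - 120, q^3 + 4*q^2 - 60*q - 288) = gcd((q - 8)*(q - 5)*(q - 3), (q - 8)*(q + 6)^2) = q - 8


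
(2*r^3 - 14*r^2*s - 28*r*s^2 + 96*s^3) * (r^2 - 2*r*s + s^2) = 2*r^5 - 18*r^4*s + 2*r^3*s^2 + 138*r^2*s^3 - 220*r*s^4 + 96*s^5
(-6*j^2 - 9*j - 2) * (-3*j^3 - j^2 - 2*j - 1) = 18*j^5 + 33*j^4 + 27*j^3 + 26*j^2 + 13*j + 2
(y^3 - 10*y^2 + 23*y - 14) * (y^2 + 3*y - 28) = y^5 - 7*y^4 - 35*y^3 + 335*y^2 - 686*y + 392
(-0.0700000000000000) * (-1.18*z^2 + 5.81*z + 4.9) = 0.0826*z^2 - 0.4067*z - 0.343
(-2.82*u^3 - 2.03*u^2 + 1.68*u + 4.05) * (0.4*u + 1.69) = -1.128*u^4 - 5.5778*u^3 - 2.7587*u^2 + 4.4592*u + 6.8445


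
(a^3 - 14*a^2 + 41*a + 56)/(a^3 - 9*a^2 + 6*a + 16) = (a - 7)/(a - 2)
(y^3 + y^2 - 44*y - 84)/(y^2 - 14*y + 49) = (y^2 + 8*y + 12)/(y - 7)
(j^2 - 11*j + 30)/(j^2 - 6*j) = (j - 5)/j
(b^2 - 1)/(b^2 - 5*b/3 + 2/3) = 3*(b + 1)/(3*b - 2)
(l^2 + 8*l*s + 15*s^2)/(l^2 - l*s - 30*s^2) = (-l - 3*s)/(-l + 6*s)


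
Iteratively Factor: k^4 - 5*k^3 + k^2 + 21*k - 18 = (k - 1)*(k^3 - 4*k^2 - 3*k + 18) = (k - 3)*(k - 1)*(k^2 - k - 6) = (k - 3)^2*(k - 1)*(k + 2)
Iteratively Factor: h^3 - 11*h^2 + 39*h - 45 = (h - 3)*(h^2 - 8*h + 15) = (h - 5)*(h - 3)*(h - 3)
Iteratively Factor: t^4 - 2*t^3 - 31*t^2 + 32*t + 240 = (t - 5)*(t^3 + 3*t^2 - 16*t - 48) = (t - 5)*(t + 3)*(t^2 - 16) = (t - 5)*(t - 4)*(t + 3)*(t + 4)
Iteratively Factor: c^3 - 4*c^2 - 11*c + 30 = (c + 3)*(c^2 - 7*c + 10) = (c - 5)*(c + 3)*(c - 2)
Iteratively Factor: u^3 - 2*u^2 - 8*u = (u)*(u^2 - 2*u - 8) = u*(u - 4)*(u + 2)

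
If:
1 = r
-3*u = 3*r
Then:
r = 1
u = -1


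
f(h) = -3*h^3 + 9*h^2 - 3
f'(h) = -9*h^2 + 18*h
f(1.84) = 8.78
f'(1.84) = 2.65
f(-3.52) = 239.36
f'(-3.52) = -174.87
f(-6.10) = 1012.83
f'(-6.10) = -444.69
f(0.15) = -2.81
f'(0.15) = 2.50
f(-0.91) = 6.71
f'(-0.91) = -23.83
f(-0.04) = -2.99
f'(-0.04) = -0.73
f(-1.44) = 24.62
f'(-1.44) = -44.58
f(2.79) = 1.90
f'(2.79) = -19.84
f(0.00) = -3.00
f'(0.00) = 0.00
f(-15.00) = 12147.00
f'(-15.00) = -2295.00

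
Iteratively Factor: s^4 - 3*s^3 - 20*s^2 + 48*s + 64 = (s - 4)*(s^3 + s^2 - 16*s - 16) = (s - 4)*(s + 4)*(s^2 - 3*s - 4) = (s - 4)*(s + 1)*(s + 4)*(s - 4)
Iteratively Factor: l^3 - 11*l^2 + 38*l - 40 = (l - 5)*(l^2 - 6*l + 8) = (l - 5)*(l - 2)*(l - 4)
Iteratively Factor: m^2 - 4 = (m - 2)*(m + 2)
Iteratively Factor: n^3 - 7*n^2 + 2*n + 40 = (n - 5)*(n^2 - 2*n - 8) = (n - 5)*(n + 2)*(n - 4)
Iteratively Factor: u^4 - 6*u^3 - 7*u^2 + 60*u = (u - 4)*(u^3 - 2*u^2 - 15*u) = (u - 4)*(u + 3)*(u^2 - 5*u) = u*(u - 4)*(u + 3)*(u - 5)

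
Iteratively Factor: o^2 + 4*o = (o)*(o + 4)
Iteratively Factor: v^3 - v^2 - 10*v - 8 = (v - 4)*(v^2 + 3*v + 2) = (v - 4)*(v + 2)*(v + 1)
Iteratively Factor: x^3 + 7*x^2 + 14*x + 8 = (x + 2)*(x^2 + 5*x + 4) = (x + 2)*(x + 4)*(x + 1)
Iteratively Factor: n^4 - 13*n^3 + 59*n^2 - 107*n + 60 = (n - 1)*(n^3 - 12*n^2 + 47*n - 60) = (n - 3)*(n - 1)*(n^2 - 9*n + 20) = (n - 4)*(n - 3)*(n - 1)*(n - 5)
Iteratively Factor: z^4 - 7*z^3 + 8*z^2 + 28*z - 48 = (z - 3)*(z^3 - 4*z^2 - 4*z + 16) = (z - 4)*(z - 3)*(z^2 - 4) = (z - 4)*(z - 3)*(z - 2)*(z + 2)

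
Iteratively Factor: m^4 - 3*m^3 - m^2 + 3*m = (m)*(m^3 - 3*m^2 - m + 3) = m*(m + 1)*(m^2 - 4*m + 3) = m*(m - 3)*(m + 1)*(m - 1)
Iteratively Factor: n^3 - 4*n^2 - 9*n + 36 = (n - 3)*(n^2 - n - 12) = (n - 4)*(n - 3)*(n + 3)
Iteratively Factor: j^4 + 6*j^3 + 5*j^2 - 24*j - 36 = (j + 2)*(j^3 + 4*j^2 - 3*j - 18) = (j + 2)*(j + 3)*(j^2 + j - 6) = (j - 2)*(j + 2)*(j + 3)*(j + 3)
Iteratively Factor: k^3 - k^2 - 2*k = (k)*(k^2 - k - 2) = k*(k + 1)*(k - 2)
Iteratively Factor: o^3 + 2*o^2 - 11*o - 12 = (o - 3)*(o^2 + 5*o + 4) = (o - 3)*(o + 1)*(o + 4)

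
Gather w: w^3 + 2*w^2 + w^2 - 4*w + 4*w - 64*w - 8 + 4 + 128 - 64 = w^3 + 3*w^2 - 64*w + 60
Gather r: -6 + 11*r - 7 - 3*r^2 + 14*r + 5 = -3*r^2 + 25*r - 8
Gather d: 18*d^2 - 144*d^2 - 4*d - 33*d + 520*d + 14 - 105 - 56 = -126*d^2 + 483*d - 147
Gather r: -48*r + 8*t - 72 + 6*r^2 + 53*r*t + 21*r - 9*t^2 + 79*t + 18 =6*r^2 + r*(53*t - 27) - 9*t^2 + 87*t - 54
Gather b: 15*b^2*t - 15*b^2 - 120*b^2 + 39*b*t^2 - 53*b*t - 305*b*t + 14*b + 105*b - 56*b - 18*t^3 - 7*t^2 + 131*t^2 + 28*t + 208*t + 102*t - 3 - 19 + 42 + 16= b^2*(15*t - 135) + b*(39*t^2 - 358*t + 63) - 18*t^3 + 124*t^2 + 338*t + 36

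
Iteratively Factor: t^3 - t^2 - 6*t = (t)*(t^2 - t - 6) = t*(t - 3)*(t + 2)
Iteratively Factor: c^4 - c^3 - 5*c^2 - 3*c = (c + 1)*(c^3 - 2*c^2 - 3*c) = c*(c + 1)*(c^2 - 2*c - 3) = c*(c + 1)^2*(c - 3)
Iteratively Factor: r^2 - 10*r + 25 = (r - 5)*(r - 5)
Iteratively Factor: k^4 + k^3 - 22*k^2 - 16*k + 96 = (k + 4)*(k^3 - 3*k^2 - 10*k + 24) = (k - 4)*(k + 4)*(k^2 + k - 6) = (k - 4)*(k - 2)*(k + 4)*(k + 3)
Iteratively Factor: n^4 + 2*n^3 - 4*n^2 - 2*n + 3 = (n - 1)*(n^3 + 3*n^2 - n - 3) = (n - 1)^2*(n^2 + 4*n + 3) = (n - 1)^2*(n + 3)*(n + 1)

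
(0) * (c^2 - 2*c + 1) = 0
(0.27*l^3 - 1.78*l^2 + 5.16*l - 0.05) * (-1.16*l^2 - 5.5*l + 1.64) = -0.3132*l^5 + 0.5798*l^4 + 4.2472*l^3 - 31.2412*l^2 + 8.7374*l - 0.082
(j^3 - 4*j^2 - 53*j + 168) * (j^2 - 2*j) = j^5 - 6*j^4 - 45*j^3 + 274*j^2 - 336*j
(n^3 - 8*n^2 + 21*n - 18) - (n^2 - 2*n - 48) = n^3 - 9*n^2 + 23*n + 30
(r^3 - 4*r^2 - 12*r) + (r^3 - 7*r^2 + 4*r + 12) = 2*r^3 - 11*r^2 - 8*r + 12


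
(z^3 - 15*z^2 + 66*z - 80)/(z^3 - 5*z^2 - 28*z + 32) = (z^2 - 7*z + 10)/(z^2 + 3*z - 4)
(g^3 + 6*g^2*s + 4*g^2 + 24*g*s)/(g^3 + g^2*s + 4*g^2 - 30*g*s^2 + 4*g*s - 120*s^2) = g/(g - 5*s)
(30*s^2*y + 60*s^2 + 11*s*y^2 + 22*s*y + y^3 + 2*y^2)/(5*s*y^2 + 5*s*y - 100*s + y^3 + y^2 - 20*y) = (6*s*y + 12*s + y^2 + 2*y)/(y^2 + y - 20)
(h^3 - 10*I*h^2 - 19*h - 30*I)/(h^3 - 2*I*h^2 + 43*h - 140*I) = (h^2 - 5*I*h + 6)/(h^2 + 3*I*h + 28)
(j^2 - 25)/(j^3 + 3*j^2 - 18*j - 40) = (j - 5)/(j^2 - 2*j - 8)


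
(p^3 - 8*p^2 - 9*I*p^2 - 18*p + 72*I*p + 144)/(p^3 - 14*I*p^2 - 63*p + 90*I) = (p - 8)/(p - 5*I)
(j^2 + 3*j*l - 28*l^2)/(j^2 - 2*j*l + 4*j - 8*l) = (j^2 + 3*j*l - 28*l^2)/(j^2 - 2*j*l + 4*j - 8*l)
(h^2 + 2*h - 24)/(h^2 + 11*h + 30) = (h - 4)/(h + 5)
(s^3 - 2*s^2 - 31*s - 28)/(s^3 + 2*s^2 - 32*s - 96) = (s^2 - 6*s - 7)/(s^2 - 2*s - 24)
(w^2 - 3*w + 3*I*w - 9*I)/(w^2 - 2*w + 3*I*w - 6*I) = (w - 3)/(w - 2)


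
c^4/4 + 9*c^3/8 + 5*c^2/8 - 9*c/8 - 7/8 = (c/2 + 1/2)^2*(c - 1)*(c + 7/2)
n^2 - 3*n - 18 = (n - 6)*(n + 3)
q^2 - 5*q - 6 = (q - 6)*(q + 1)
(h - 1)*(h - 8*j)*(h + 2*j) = h^3 - 6*h^2*j - h^2 - 16*h*j^2 + 6*h*j + 16*j^2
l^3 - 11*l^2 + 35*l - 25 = (l - 5)^2*(l - 1)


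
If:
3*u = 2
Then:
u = 2/3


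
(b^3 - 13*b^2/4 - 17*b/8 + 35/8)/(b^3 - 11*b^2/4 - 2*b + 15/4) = (b - 7/2)/(b - 3)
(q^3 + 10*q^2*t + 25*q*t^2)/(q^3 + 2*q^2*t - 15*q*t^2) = (q + 5*t)/(q - 3*t)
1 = 1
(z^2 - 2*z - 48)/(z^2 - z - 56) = (z + 6)/(z + 7)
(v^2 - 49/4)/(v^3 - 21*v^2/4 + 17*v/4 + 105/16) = 4*(2*v + 7)/(8*v^2 - 14*v - 15)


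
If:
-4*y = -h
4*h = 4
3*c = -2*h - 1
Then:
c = -1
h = 1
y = 1/4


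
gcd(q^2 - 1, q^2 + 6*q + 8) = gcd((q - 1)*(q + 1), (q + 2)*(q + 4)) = 1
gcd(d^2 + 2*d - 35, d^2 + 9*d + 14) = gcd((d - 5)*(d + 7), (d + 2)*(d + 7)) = d + 7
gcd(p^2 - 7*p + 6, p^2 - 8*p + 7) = p - 1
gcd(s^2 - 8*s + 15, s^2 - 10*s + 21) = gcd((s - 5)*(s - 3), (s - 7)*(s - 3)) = s - 3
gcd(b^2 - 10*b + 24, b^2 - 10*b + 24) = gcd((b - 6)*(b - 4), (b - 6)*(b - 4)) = b^2 - 10*b + 24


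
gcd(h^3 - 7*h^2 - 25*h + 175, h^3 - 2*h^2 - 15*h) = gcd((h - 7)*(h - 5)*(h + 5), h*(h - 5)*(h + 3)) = h - 5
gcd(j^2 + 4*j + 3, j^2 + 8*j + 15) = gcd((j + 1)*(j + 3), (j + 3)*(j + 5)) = j + 3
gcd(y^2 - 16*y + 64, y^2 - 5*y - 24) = y - 8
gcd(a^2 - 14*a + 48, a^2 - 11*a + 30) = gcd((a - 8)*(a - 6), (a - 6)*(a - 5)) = a - 6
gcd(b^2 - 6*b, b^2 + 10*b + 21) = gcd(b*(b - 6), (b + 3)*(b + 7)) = 1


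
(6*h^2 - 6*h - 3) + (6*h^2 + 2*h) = 12*h^2 - 4*h - 3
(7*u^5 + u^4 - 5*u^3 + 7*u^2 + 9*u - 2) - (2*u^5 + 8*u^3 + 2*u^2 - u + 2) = 5*u^5 + u^4 - 13*u^3 + 5*u^2 + 10*u - 4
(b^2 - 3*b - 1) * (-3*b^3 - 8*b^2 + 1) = -3*b^5 + b^4 + 27*b^3 + 9*b^2 - 3*b - 1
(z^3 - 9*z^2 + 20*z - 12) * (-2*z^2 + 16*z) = -2*z^5 + 34*z^4 - 184*z^3 + 344*z^2 - 192*z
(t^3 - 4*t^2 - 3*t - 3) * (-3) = -3*t^3 + 12*t^2 + 9*t + 9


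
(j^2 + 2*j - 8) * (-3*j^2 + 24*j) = -3*j^4 + 18*j^3 + 72*j^2 - 192*j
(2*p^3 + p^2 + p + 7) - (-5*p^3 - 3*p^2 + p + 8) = 7*p^3 + 4*p^2 - 1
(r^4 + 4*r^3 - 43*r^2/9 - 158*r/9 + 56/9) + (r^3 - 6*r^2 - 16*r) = r^4 + 5*r^3 - 97*r^2/9 - 302*r/9 + 56/9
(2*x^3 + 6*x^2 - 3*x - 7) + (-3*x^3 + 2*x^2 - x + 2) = -x^3 + 8*x^2 - 4*x - 5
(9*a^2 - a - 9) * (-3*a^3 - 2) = -27*a^5 + 3*a^4 + 27*a^3 - 18*a^2 + 2*a + 18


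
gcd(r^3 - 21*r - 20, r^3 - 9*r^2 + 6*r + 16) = r + 1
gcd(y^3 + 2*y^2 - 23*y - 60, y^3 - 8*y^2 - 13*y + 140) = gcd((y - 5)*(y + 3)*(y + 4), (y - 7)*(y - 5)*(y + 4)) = y^2 - y - 20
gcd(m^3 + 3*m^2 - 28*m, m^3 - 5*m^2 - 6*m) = m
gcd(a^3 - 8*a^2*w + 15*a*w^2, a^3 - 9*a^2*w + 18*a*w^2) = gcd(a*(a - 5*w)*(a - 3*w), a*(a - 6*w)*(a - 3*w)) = -a^2 + 3*a*w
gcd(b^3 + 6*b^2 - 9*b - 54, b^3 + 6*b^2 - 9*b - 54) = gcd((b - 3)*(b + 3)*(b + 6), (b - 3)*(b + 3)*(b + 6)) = b^3 + 6*b^2 - 9*b - 54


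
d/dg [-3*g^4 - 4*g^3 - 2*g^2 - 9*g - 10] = -12*g^3 - 12*g^2 - 4*g - 9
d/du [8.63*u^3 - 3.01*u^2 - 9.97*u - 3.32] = 25.89*u^2 - 6.02*u - 9.97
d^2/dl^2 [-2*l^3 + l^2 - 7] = 2 - 12*l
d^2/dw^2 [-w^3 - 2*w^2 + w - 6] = -6*w - 4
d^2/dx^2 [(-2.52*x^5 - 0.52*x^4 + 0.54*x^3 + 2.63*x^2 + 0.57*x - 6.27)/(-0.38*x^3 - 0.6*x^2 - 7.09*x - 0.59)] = (0.727775999999999*x^9 + 3.44736*x^8 + 46.179504*x^7 + 170.840344*x^6 + 1556.97312*x^5 + 528.2355*x^4 + 54.605436*x^3 + 110.637552*x^2 + 151.683912*x + 628.860542)/(0.054872*x^9 + 0.25992*x^8 + 3.481788*x^7 + 10.170708*x^6 + 65.769954*x^5 + 100.657248*x^4 + 371.856823*x^3 + 89.601117*x^2 + 7.404087*x + 0.205379)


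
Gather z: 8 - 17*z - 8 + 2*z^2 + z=2*z^2 - 16*z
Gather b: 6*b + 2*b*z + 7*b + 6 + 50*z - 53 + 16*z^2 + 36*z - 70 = b*(2*z + 13) + 16*z^2 + 86*z - 117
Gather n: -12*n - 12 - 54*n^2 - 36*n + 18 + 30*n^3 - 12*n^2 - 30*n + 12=30*n^3 - 66*n^2 - 78*n + 18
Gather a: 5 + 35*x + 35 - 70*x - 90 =-35*x - 50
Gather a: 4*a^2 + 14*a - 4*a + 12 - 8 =4*a^2 + 10*a + 4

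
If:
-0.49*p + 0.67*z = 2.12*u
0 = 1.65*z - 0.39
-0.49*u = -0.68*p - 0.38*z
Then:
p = -0.07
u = 0.09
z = 0.24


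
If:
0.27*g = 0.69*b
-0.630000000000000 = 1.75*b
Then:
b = -0.36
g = -0.92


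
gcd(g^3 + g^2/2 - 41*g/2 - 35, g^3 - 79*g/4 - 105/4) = g^2 - 3*g/2 - 35/2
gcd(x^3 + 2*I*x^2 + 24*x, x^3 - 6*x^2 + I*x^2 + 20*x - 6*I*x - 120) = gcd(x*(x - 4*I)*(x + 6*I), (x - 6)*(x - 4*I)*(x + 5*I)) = x - 4*I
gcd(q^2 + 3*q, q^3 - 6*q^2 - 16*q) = q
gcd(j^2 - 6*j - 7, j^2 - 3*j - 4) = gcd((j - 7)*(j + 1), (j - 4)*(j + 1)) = j + 1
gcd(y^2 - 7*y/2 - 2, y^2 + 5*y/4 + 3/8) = y + 1/2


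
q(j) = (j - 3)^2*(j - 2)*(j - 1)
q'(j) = (j - 3)^2*(j - 2) + (j - 3)^2*(j - 1) + (j - 2)*(j - 1)*(2*j - 6) = 4*j^3 - 27*j^2 + 58*j - 39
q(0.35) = 7.53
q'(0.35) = -21.84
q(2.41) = 0.20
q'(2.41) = -0.05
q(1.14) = -0.42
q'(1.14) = -2.04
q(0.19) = 11.58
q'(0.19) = -28.93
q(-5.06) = 2779.38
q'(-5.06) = -1541.99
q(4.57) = 22.62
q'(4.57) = 43.94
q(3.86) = 3.93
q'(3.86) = 12.64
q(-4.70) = 2264.29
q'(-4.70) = -1323.32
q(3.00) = 0.00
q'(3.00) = 0.00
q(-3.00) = 720.00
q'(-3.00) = -564.00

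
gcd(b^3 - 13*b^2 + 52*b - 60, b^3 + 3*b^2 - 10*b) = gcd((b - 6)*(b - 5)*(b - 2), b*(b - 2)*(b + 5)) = b - 2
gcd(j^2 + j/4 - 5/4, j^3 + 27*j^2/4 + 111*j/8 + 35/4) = j + 5/4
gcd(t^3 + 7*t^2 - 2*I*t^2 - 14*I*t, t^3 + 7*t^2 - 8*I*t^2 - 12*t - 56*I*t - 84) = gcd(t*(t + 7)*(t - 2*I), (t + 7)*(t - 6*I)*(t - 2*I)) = t^2 + t*(7 - 2*I) - 14*I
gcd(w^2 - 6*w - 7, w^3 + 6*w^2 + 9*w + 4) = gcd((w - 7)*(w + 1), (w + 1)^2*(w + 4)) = w + 1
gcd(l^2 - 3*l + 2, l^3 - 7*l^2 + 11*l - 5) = l - 1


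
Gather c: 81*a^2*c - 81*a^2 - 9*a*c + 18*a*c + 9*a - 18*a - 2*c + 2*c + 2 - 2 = -81*a^2 - 9*a + c*(81*a^2 + 9*a)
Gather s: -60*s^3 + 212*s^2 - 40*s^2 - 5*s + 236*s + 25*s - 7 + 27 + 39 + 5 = -60*s^3 + 172*s^2 + 256*s + 64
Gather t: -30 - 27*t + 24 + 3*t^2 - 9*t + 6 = 3*t^2 - 36*t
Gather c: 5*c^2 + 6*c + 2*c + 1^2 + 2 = 5*c^2 + 8*c + 3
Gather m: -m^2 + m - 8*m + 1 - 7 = -m^2 - 7*m - 6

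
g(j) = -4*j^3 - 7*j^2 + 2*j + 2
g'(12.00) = -1894.00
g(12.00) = -7894.00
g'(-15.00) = -2488.00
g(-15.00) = 11897.00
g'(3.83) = -227.65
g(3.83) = -317.75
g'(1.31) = -36.93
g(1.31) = -16.39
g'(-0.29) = 5.05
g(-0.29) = 0.93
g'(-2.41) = -33.96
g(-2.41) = 12.51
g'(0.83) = -17.89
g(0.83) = -3.45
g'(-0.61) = 6.07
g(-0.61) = -0.92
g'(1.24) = -33.81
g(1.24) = -13.91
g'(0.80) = -16.88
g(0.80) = -2.93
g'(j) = -12*j^2 - 14*j + 2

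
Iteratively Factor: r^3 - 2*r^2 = (r)*(r^2 - 2*r) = r^2*(r - 2)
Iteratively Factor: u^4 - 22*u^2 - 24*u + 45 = (u + 3)*(u^3 - 3*u^2 - 13*u + 15) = (u - 1)*(u + 3)*(u^2 - 2*u - 15) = (u - 5)*(u - 1)*(u + 3)*(u + 3)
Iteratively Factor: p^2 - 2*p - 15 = (p - 5)*(p + 3)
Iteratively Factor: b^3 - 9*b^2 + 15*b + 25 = (b - 5)*(b^2 - 4*b - 5) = (b - 5)^2*(b + 1)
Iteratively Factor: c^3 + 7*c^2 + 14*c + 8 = (c + 4)*(c^2 + 3*c + 2) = (c + 2)*(c + 4)*(c + 1)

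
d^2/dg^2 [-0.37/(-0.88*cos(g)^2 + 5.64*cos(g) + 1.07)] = (1.146112*(1 - cos(g)^2)^2 - 5.509152*cos(g)^3 + 13.736176*cos(g)^2 + 8.785428*cos(g) - 25.382)/(-0.88*cos(g)^2 + 5.64*cos(g) + 1.07)^3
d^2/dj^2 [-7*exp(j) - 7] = -7*exp(j)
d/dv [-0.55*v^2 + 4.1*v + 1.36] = 4.1 - 1.1*v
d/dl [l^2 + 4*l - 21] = 2*l + 4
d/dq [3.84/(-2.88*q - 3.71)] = 11.0592/(2.88*q + 3.71)^2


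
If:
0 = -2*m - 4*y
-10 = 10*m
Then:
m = -1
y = 1/2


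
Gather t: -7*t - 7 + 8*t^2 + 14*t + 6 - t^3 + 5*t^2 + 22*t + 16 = -t^3 + 13*t^2 + 29*t + 15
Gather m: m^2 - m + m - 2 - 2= m^2 - 4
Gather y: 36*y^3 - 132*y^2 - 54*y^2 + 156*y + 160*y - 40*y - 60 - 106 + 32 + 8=36*y^3 - 186*y^2 + 276*y - 126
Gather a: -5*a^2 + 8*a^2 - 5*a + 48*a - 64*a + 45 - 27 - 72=3*a^2 - 21*a - 54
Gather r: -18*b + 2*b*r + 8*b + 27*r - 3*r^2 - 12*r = -10*b - 3*r^2 + r*(2*b + 15)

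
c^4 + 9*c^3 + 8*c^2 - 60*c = c*(c - 2)*(c + 5)*(c + 6)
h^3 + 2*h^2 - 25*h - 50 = (h - 5)*(h + 2)*(h + 5)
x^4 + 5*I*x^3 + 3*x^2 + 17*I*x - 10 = (x - 2*I)*(x + I)^2*(x + 5*I)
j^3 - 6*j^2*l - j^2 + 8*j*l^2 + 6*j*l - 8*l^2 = (j - 1)*(j - 4*l)*(j - 2*l)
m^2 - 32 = (m - 4*sqrt(2))*(m + 4*sqrt(2))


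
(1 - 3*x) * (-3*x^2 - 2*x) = 9*x^3 + 3*x^2 - 2*x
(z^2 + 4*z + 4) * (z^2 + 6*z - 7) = z^4 + 10*z^3 + 21*z^2 - 4*z - 28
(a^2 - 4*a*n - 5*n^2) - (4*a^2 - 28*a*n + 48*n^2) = -3*a^2 + 24*a*n - 53*n^2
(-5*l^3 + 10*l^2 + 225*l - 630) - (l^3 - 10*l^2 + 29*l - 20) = -6*l^3 + 20*l^2 + 196*l - 610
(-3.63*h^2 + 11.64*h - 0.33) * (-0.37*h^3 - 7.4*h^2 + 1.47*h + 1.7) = 1.3431*h^5 + 22.5552*h^4 - 91.35*h^3 + 13.3818*h^2 + 19.3029*h - 0.561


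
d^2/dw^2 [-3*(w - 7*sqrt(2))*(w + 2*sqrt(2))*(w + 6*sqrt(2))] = -18*w - 6*sqrt(2)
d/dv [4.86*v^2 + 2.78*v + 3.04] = 9.72*v + 2.78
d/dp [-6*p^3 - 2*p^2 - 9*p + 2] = -18*p^2 - 4*p - 9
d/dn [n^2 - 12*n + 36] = 2*n - 12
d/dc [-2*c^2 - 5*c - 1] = -4*c - 5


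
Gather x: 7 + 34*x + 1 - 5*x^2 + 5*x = -5*x^2 + 39*x + 8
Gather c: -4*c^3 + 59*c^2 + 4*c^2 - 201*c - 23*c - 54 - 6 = -4*c^3 + 63*c^2 - 224*c - 60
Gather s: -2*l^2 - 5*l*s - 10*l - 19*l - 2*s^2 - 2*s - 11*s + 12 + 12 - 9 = -2*l^2 - 29*l - 2*s^2 + s*(-5*l - 13) + 15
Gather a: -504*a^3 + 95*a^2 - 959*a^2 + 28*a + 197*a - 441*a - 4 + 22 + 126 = -504*a^3 - 864*a^2 - 216*a + 144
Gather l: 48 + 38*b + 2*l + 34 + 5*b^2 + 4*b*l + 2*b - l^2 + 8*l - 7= 5*b^2 + 40*b - l^2 + l*(4*b + 10) + 75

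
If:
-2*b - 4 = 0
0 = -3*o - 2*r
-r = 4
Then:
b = -2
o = 8/3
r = -4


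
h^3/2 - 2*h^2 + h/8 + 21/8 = (h/2 + 1/2)*(h - 7/2)*(h - 3/2)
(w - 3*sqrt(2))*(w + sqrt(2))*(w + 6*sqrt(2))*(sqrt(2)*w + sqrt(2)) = sqrt(2)*w^4 + sqrt(2)*w^3 + 8*w^3 - 30*sqrt(2)*w^2 + 8*w^2 - 72*w - 30*sqrt(2)*w - 72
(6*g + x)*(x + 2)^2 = 6*g*x^2 + 24*g*x + 24*g + x^3 + 4*x^2 + 4*x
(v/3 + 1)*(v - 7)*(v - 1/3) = v^3/3 - 13*v^2/9 - 59*v/9 + 7/3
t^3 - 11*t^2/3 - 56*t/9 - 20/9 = (t - 5)*(t + 2/3)^2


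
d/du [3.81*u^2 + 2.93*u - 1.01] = 7.62*u + 2.93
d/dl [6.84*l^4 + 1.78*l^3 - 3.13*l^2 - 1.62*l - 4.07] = 27.36*l^3 + 5.34*l^2 - 6.26*l - 1.62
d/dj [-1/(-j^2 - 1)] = -2*j/(j^2 + 1)^2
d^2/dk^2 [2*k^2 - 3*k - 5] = 4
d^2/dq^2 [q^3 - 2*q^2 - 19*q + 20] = 6*q - 4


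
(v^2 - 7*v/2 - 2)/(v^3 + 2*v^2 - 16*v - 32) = (v + 1/2)/(v^2 + 6*v + 8)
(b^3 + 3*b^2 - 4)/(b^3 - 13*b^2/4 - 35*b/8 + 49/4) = 8*(b^2 + b - 2)/(8*b^2 - 42*b + 49)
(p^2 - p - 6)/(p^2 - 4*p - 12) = (p - 3)/(p - 6)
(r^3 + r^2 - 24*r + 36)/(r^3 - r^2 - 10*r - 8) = (-r^3 - r^2 + 24*r - 36)/(-r^3 + r^2 + 10*r + 8)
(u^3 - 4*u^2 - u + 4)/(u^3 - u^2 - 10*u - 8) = (u - 1)/(u + 2)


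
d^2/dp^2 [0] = 0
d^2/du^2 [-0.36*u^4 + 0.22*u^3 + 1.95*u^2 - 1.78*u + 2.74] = -4.32*u^2 + 1.32*u + 3.9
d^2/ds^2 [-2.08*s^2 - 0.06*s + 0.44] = -4.16000000000000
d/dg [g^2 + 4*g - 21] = 2*g + 4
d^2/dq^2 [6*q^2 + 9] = 12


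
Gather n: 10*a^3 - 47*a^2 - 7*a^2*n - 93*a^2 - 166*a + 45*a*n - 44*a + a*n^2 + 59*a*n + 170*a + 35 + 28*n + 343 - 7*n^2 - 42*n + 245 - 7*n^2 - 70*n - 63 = 10*a^3 - 140*a^2 - 40*a + n^2*(a - 14) + n*(-7*a^2 + 104*a - 84) + 560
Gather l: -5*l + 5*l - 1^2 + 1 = 0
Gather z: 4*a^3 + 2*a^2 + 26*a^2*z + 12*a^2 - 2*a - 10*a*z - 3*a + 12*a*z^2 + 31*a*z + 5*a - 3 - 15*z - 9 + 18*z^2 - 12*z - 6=4*a^3 + 14*a^2 + z^2*(12*a + 18) + z*(26*a^2 + 21*a - 27) - 18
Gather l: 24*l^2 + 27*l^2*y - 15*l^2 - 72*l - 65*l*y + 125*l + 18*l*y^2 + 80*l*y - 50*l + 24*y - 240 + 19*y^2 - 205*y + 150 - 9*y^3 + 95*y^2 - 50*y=l^2*(27*y + 9) + l*(18*y^2 + 15*y + 3) - 9*y^3 + 114*y^2 - 231*y - 90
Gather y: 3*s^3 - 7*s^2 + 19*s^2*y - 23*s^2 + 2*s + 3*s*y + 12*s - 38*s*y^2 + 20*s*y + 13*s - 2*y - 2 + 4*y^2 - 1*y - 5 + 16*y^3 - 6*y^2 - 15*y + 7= 3*s^3 - 30*s^2 + 27*s + 16*y^3 + y^2*(-38*s - 2) + y*(19*s^2 + 23*s - 18)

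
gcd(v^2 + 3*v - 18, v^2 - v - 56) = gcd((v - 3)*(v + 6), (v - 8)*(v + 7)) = 1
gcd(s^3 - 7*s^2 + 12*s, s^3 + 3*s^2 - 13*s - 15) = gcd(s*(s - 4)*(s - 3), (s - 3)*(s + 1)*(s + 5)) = s - 3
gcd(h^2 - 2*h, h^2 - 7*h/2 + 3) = h - 2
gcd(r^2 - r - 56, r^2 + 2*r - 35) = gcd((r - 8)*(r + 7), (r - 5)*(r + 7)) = r + 7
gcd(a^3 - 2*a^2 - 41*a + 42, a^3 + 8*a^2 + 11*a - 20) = a - 1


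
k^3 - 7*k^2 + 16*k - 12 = (k - 3)*(k - 2)^2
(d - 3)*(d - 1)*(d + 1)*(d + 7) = d^4 + 4*d^3 - 22*d^2 - 4*d + 21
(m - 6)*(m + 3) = m^2 - 3*m - 18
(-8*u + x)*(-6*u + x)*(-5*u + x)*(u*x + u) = -240*u^4*x - 240*u^4 + 118*u^3*x^2 + 118*u^3*x - 19*u^2*x^3 - 19*u^2*x^2 + u*x^4 + u*x^3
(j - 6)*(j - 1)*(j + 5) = j^3 - 2*j^2 - 29*j + 30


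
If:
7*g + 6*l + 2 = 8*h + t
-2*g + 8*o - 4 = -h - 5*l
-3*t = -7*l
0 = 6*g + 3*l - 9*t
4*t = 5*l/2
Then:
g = 0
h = 1/4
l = 0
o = 15/32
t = 0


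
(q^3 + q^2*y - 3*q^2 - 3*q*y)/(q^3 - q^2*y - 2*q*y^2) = (3 - q)/(-q + 2*y)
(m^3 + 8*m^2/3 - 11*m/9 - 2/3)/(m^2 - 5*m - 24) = (m^2 - m/3 - 2/9)/(m - 8)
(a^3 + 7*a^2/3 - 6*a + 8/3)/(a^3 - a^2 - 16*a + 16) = (a - 2/3)/(a - 4)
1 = 1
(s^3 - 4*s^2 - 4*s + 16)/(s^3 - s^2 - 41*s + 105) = (s^3 - 4*s^2 - 4*s + 16)/(s^3 - s^2 - 41*s + 105)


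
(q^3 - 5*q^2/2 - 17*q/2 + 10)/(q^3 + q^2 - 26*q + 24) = (q + 5/2)/(q + 6)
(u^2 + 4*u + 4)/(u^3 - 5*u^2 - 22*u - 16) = (u + 2)/(u^2 - 7*u - 8)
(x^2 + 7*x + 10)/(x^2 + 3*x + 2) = (x + 5)/(x + 1)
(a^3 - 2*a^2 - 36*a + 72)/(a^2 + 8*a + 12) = (a^2 - 8*a + 12)/(a + 2)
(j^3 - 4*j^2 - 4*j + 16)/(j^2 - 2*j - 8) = j - 2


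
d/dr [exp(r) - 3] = exp(r)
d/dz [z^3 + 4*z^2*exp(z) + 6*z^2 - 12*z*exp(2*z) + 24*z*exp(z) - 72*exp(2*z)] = 4*z^2*exp(z) + 3*z^2 - 24*z*exp(2*z) + 32*z*exp(z) + 12*z - 156*exp(2*z) + 24*exp(z)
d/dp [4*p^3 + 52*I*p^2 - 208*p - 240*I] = 12*p^2 + 104*I*p - 208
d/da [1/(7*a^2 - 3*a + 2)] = (3 - 14*a)/(7*a^2 - 3*a + 2)^2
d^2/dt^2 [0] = 0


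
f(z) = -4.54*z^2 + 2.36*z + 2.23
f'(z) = 2.36 - 9.08*z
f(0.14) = 2.47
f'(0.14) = 1.09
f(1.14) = -0.98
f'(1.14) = -7.99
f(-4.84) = -115.54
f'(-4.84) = 46.31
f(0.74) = 1.49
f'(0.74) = -4.36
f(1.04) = -0.23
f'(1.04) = -7.08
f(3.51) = -45.42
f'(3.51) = -29.51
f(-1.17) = -6.75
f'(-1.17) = 12.98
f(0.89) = 0.73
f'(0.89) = -5.72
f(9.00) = -344.27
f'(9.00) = -79.36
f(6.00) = -147.05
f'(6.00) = -52.12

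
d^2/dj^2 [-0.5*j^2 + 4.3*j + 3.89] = -1.00000000000000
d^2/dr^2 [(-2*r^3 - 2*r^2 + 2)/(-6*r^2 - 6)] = 2*(-r^3 - 6*r^2 + 3*r + 2)/(3*(r^6 + 3*r^4 + 3*r^2 + 1))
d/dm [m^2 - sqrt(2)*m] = 2*m - sqrt(2)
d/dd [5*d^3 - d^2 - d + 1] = 15*d^2 - 2*d - 1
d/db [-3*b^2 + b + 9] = 1 - 6*b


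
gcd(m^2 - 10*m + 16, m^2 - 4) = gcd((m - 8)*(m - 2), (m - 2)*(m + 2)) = m - 2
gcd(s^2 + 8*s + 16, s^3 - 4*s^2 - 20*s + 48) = s + 4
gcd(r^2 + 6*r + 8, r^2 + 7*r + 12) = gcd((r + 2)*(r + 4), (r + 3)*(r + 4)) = r + 4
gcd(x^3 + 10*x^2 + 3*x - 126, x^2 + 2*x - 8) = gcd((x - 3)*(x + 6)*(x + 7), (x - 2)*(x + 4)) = 1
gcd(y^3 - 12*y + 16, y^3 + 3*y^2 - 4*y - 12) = y - 2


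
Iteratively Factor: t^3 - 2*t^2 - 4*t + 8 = (t - 2)*(t^2 - 4) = (t - 2)^2*(t + 2)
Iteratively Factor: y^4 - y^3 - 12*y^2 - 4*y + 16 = (y + 2)*(y^3 - 3*y^2 - 6*y + 8) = (y + 2)^2*(y^2 - 5*y + 4) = (y - 4)*(y + 2)^2*(y - 1)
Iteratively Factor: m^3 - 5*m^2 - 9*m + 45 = (m - 3)*(m^2 - 2*m - 15) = (m - 5)*(m - 3)*(m + 3)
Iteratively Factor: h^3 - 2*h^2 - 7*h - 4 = (h + 1)*(h^2 - 3*h - 4) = (h - 4)*(h + 1)*(h + 1)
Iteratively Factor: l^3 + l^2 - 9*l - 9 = (l + 3)*(l^2 - 2*l - 3) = (l - 3)*(l + 3)*(l + 1)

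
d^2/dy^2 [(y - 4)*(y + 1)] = 2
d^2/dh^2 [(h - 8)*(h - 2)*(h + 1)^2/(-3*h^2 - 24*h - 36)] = 2*(-h^6 - 24*h^5 - 228*h^4 - 398*h^3 + 1284*h^2 + 3864*h + 1712)/(3*(h^6 + 24*h^5 + 228*h^4 + 1088*h^3 + 2736*h^2 + 3456*h + 1728))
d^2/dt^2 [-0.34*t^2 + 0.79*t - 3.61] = -0.680000000000000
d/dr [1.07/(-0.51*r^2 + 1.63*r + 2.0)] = (1.0914*r - 1.7441)/(-0.51*r^2 + 1.63*r + 2.0)^2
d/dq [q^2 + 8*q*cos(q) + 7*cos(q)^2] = -8*q*sin(q) + 2*q - 7*sin(2*q) + 8*cos(q)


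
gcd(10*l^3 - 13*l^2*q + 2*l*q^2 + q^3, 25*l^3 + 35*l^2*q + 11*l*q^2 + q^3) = 5*l + q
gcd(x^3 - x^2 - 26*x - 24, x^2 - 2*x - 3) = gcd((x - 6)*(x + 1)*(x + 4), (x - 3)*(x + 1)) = x + 1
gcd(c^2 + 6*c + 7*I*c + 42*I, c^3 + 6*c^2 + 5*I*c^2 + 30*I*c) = c + 6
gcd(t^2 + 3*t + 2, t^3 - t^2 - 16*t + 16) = 1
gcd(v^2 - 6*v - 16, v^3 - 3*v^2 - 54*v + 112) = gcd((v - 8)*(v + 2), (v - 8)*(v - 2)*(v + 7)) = v - 8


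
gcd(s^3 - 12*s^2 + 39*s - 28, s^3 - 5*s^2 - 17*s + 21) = s^2 - 8*s + 7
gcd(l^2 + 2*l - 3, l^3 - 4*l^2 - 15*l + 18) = l^2 + 2*l - 3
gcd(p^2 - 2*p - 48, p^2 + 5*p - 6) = p + 6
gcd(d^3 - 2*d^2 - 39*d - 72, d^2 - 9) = d + 3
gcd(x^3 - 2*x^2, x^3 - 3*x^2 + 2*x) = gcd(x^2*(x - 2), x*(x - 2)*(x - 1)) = x^2 - 2*x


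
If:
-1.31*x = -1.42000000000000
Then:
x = 1.08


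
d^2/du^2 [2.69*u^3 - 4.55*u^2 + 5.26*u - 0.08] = 16.14*u - 9.1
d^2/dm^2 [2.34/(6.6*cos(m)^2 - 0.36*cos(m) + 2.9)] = (-407.7216*(1 - cos(m)^2)^2 + 16.67952*cos(m)^3 - 25.0136639999998*cos(m)^2 - 35.802*cos(m) + 318.752928)/(6.6*cos(m)^2 - 0.36*cos(m) + 2.9)^3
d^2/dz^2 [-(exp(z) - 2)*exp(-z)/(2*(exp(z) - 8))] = (-exp(3*z) - 48*exp(z) + 128)*exp(-z)/(2*(exp(3*z) - 24*exp(2*z) + 192*exp(z) - 512))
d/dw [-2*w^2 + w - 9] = 1 - 4*w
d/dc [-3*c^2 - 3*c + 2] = -6*c - 3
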